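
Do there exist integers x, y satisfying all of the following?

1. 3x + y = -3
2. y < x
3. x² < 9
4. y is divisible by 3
Yes

Take x = 0, y = -3. Substituting into each constraint:
  (1) 3(0) + (-3) = -3 ✓
  (2) -3 < 0 ✓
  (3) x² = (0)² = 0, and 0 < 9 ✓
  (4) -3 = 3 × -1, remainder 0 ✓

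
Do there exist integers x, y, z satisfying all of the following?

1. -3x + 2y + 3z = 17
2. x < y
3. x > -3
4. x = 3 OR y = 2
Yes

Take x = 3, y = 4, z = 6. Substituting into each constraint:
  (1) -3(3) + 2(4) + 3(6) = 17 ✓
  (2) 3 < 4 ✓
  (3) 3 > -3 ✓
  (4) x = 3, target 3 ✓ (first branch holds)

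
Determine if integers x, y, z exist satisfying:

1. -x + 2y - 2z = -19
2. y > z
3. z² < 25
Yes

Take x = 21, y = 1, z = 0. Substituting into each constraint:
  (1) (-21) + 2(1) - 2(0) = -19 ✓
  (2) 1 > 0 ✓
  (3) z² = (0)² = 0, and 0 < 25 ✓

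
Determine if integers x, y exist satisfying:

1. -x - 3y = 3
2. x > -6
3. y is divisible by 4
Yes

Take x = -3, y = 0. Substituting into each constraint:
  (1) 3 - 3(0) = 3 ✓
  (2) -3 > -6 ✓
  (3) 0 = 4 × 0, remainder 0 ✓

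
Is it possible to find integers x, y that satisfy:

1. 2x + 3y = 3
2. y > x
Yes

Take x = 0, y = 1. Substituting into each constraint:
  (1) 2(0) + 3(1) = 3 ✓
  (2) 1 > 0 ✓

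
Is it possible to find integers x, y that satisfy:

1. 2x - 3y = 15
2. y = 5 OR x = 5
Yes

Take x = 15, y = 5. Substituting into each constraint:
  (1) 2(15) - 3(5) = 15 ✓
  (2) y = 5, target 5 ✓ (first branch holds)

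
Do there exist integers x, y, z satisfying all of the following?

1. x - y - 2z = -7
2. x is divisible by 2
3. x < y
Yes

Take x = 0, y = 1, z = 3. Substituting into each constraint:
  (1) 0 + (-1) - 2(3) = -7 ✓
  (2) 0 = 2 × 0, remainder 0 ✓
  (3) 0 < 1 ✓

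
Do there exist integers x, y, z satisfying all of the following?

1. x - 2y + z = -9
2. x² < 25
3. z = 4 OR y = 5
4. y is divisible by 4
Yes

Take x = 3, y = 8, z = 4. Substituting into each constraint:
  (1) 3 - 2(8) + 4 = -9 ✓
  (2) x² = (3)² = 9, and 9 < 25 ✓
  (3) z = 4, target 4 ✓ (first branch holds)
  (4) 8 = 4 × 2, remainder 0 ✓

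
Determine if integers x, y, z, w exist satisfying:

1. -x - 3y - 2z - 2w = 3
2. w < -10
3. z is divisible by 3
Yes

Take x = 0, y = 7, z = 0, w = -12. Substituting into each constraint:
  (1) 0 - 3(7) - 2(0) - 2(-12) = 3 ✓
  (2) -12 < -10 ✓
  (3) 0 = 3 × 0, remainder 0 ✓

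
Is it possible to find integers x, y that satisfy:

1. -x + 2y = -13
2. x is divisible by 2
No

The full constraint system is jointly infeasible over the integers. Each constraint and what it forces:

  - -x + 2y = -13: is a linear equation tying the variables together
  - x is divisible by 2: restricts x to multiples of 2

Modular obstruction: writing x = 2x', every remaining term of the linear equation is divisible by 2, so the left side is ≡ 0 (mod 2); but the right side -13 ≡ 1 (mod 2). No integers can satisfy it.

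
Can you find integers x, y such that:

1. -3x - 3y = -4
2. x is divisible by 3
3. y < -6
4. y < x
No

Even the single constraint (-3x - 3y = -4) is infeasible over the integers.

  - -3x - 3y = -4: every term on the left is divisible by 3, so the LHS ≡ 0 (mod 3), but the RHS -4 is not — no integer solution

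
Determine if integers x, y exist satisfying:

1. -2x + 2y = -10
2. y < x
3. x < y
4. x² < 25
No

A contradictory subset is {y < x, x < y}. No integer assignment can satisfy these jointly:

  - y < x: bounds one variable relative to another variable
  - x < y: bounds one variable relative to another variable

Direct contradiction: x > y and y > x cannot both hold.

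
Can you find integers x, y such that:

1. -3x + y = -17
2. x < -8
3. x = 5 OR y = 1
No

The full constraint system is jointly infeasible over the integers. Each constraint and what it forces:

  - -3x + y = -17: is a linear equation tying the variables together
  - x < -8: bounds one variable relative to a constant
  - x = 5 OR y = 1: forces a choice: either x = 5 or y = 1

Split on the disjunction (x = 5 OR y = 1):
  • If x = 5: this contradicts the bound x ≤ -9.
  • If y = 1: the equation forces x = 6, which contradicts the bound x ≤ -9.
Both branches are infeasible, so the system has no integer solution.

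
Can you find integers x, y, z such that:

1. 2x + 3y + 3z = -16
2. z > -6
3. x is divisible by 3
No

A contradictory subset is {2x + 3y + 3z = -16, x is divisible by 3}. No integer assignment can satisfy these jointly:

  - 2x + 3y + 3z = -16: is a linear equation tying the variables together
  - x is divisible by 3: restricts x to multiples of 3

Modular obstruction: writing x = 3x', every remaining term of the linear equation is divisible by 3, so the left side is ≡ 0 (mod 3); but the right side -16 ≡ 2 (mod 3). No integers can satisfy it.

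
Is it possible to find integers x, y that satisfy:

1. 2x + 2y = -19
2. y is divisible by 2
No

Even the single constraint (2x + 2y = -19) is infeasible over the integers.

  - 2x + 2y = -19: every term on the left is divisible by 2, so the LHS ≡ 0 (mod 2), but the RHS -19 is not — no integer solution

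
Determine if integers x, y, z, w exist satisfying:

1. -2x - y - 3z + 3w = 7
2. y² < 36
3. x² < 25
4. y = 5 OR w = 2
Yes

Take x = -1, y = 1, z = 0, w = 2. Substituting into each constraint:
  (1) -2(-1) + (-1) - 3(0) + 3(2) = 7 ✓
  (2) y² = (1)² = 1, and 1 < 36 ✓
  (3) x² = (-1)² = 1, and 1 < 25 ✓
  (4) w = 2, target 2 ✓ (second branch holds)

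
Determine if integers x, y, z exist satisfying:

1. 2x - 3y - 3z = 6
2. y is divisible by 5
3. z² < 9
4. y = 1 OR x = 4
No

A contradictory subset is {2x - 3y - 3z = 6, y is divisible by 5, y = 1 OR x = 4}. No integer assignment can satisfy these jointly:

  - 2x - 3y - 3z = 6: is a linear equation tying the variables together
  - y is divisible by 5: restricts y to multiples of 5
  - y = 1 OR x = 4: forces a choice: either y = 1 or x = 4

Split on the disjunction (y = 1 OR x = 4):
  • If y = 1: this contradicts the divisibility constraint — 1 is not a multiple of 5.
  • If x = 4: with x = 4, writing y = 5y', every remaining term of the linear equation is divisible by 3, so the left side is ≡ 0 (mod 3); but the right side -2 ≡ 1 (mod 3). No integers can satisfy it.
Both branches are infeasible, so the system has no integer solution.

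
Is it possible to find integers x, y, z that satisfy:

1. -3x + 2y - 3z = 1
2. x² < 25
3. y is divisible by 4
Yes

Take x = -1, y = 8, z = 6. Substituting into each constraint:
  (1) -3(-1) + 2(8) - 3(6) = 1 ✓
  (2) x² = (-1)² = 1, and 1 < 25 ✓
  (3) 8 = 4 × 2, remainder 0 ✓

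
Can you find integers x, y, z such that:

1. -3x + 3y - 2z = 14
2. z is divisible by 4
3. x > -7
Yes

Take x = -3, y = -1, z = -4. Substituting into each constraint:
  (1) -3(-3) + 3(-1) - 2(-4) = 14 ✓
  (2) -4 = 4 × -1, remainder 0 ✓
  (3) -3 > -7 ✓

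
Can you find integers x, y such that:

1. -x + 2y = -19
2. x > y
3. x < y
No

A contradictory subset is {x > y, x < y}. No integer assignment can satisfy these jointly:

  - x > y: bounds one variable relative to another variable
  - x < y: bounds one variable relative to another variable

Direct contradiction: x > y and y > x cannot both hold.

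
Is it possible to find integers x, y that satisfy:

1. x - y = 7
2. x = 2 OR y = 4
Yes

Take x = 2, y = -5. Substituting into each constraint:
  (1) 2 + 5 = 7 ✓
  (2) x = 2, target 2 ✓ (first branch holds)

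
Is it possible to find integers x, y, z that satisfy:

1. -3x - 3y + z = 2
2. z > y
Yes

Take x = -1, y = 1, z = 2. Substituting into each constraint:
  (1) -3(-1) - 3(1) + 2 = 2 ✓
  (2) 2 > 1 ✓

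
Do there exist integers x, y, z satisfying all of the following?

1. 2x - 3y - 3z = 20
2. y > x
Yes

Take x = 1, y = 2, z = -8. Substituting into each constraint:
  (1) 2(1) - 3(2) - 3(-8) = 20 ✓
  (2) 2 > 1 ✓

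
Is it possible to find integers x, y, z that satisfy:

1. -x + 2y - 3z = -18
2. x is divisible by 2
Yes

Take x = 0, y = -9, z = 0. Substituting into each constraint:
  (1) 0 + 2(-9) - 3(0) = -18 ✓
  (2) 0 = 2 × 0, remainder 0 ✓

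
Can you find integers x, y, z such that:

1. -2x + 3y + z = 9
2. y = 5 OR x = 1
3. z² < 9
Yes

Take x = 2, y = 5, z = -2. Substituting into each constraint:
  (1) -2(2) + 3(5) + (-2) = 9 ✓
  (2) y = 5, target 5 ✓ (first branch holds)
  (3) z² = (-2)² = 4, and 4 < 9 ✓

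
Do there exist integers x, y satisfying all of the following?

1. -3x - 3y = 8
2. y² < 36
No

Even the single constraint (-3x - 3y = 8) is infeasible over the integers.

  - -3x - 3y = 8: every term on the left is divisible by 3, so the LHS ≡ 0 (mod 3), but the RHS 8 is not — no integer solution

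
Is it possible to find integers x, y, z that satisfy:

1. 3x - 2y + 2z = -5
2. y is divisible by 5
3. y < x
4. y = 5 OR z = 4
Yes

Take x = -21, y = -25, z = 4. Substituting into each constraint:
  (1) 3(-21) - 2(-25) + 2(4) = -5 ✓
  (2) -25 = 5 × -5, remainder 0 ✓
  (3) -25 < -21 ✓
  (4) z = 4, target 4 ✓ (second branch holds)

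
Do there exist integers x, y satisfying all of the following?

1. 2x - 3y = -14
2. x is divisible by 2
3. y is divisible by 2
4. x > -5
Yes

Take x = 2, y = 6. Substituting into each constraint:
  (1) 2(2) - 3(6) = -14 ✓
  (2) 2 = 2 × 1, remainder 0 ✓
  (3) 6 = 2 × 3, remainder 0 ✓
  (4) 2 > -5 ✓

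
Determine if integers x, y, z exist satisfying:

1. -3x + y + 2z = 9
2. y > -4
Yes

Take x = 0, y = 9, z = 0. Substituting into each constraint:
  (1) -3(0) + 9 + 2(0) = 9 ✓
  (2) 9 > -4 ✓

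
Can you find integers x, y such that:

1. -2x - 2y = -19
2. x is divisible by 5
No

Even the single constraint (-2x - 2y = -19) is infeasible over the integers.

  - -2x - 2y = -19: every term on the left is divisible by 2, so the LHS ≡ 0 (mod 2), but the RHS -19 is not — no integer solution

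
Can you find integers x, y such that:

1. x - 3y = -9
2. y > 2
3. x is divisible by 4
Yes

Take x = 0, y = 3. Substituting into each constraint:
  (1) 0 - 3(3) = -9 ✓
  (2) 3 > 2 ✓
  (3) 0 = 4 × 0, remainder 0 ✓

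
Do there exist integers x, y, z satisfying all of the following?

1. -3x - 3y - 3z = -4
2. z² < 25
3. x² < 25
No

Even the single constraint (-3x - 3y - 3z = -4) is infeasible over the integers.

  - -3x - 3y - 3z = -4: every term on the left is divisible by 3, so the LHS ≡ 0 (mod 3), but the RHS -4 is not — no integer solution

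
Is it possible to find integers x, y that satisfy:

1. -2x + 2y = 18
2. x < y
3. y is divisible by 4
Yes

Take x = -9, y = 0. Substituting into each constraint:
  (1) -2(-9) + 2(0) = 18 ✓
  (2) -9 < 0 ✓
  (3) 0 = 4 × 0, remainder 0 ✓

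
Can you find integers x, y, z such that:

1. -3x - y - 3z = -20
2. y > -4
Yes

Take x = 6, y = 2, z = 0. Substituting into each constraint:
  (1) -3(6) + (-2) - 3(0) = -20 ✓
  (2) 2 > -4 ✓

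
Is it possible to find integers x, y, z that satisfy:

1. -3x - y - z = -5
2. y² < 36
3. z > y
Yes

Take x = 0, y = 2, z = 3. Substituting into each constraint:
  (1) -3(0) + (-2) + (-3) = -5 ✓
  (2) y² = (2)² = 4, and 4 < 36 ✓
  (3) 3 > 2 ✓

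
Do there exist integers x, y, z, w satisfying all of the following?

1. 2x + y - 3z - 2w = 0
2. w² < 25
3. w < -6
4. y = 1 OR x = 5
No

A contradictory subset is {w² < 25, w < -6}. No integer assignment can satisfy these jointly:

  - w² < 25: restricts w to |w| ≤ 4
  - w < -6: bounds one variable relative to a constant

Direct contradiction: the bounds on w require w ≥ -4 and w ≤ -7 simultaneously, which is empty.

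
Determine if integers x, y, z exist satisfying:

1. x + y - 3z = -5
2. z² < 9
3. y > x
Yes

Take x = 0, y = 1, z = 2. Substituting into each constraint:
  (1) 0 + 1 - 3(2) = -5 ✓
  (2) z² = (2)² = 4, and 4 < 9 ✓
  (3) 1 > 0 ✓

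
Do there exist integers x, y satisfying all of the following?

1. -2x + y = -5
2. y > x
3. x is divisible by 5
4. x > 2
Yes

Take x = 10, y = 15. Substituting into each constraint:
  (1) -2(10) + 15 = -5 ✓
  (2) 15 > 10 ✓
  (3) 10 = 5 × 2, remainder 0 ✓
  (4) 10 > 2 ✓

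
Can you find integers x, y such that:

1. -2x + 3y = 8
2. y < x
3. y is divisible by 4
Yes

Take x = 14, y = 12. Substituting into each constraint:
  (1) -2(14) + 3(12) = 8 ✓
  (2) 12 < 14 ✓
  (3) 12 = 4 × 3, remainder 0 ✓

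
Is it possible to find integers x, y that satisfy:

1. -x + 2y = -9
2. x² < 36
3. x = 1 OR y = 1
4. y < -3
Yes

Take x = 1, y = -4. Substituting into each constraint:
  (1) (-1) + 2(-4) = -9 ✓
  (2) x² = (1)² = 1, and 1 < 36 ✓
  (3) x = 1, target 1 ✓ (first branch holds)
  (4) -4 < -3 ✓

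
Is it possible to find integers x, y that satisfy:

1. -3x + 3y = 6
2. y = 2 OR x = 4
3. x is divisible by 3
Yes

Take x = 0, y = 2. Substituting into each constraint:
  (1) -3(0) + 3(2) = 6 ✓
  (2) y = 2, target 2 ✓ (first branch holds)
  (3) 0 = 3 × 0, remainder 0 ✓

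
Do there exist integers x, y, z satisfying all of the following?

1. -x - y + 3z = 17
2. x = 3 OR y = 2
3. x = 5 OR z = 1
Yes

Take x = 3, y = -17, z = 1. Substituting into each constraint:
  (1) (-3) + 17 + 3(1) = 17 ✓
  (2) x = 3, target 3 ✓ (first branch holds)
  (3) z = 1, target 1 ✓ (second branch holds)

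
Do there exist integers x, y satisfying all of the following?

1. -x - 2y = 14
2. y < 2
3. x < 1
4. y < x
Yes

Take x = 0, y = -7. Substituting into each constraint:
  (1) 0 - 2(-7) = 14 ✓
  (2) -7 < 2 ✓
  (3) 0 < 1 ✓
  (4) -7 < 0 ✓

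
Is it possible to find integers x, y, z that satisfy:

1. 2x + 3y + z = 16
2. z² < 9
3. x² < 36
Yes

Take x = 2, y = 4, z = 0. Substituting into each constraint:
  (1) 2(2) + 3(4) + 0 = 16 ✓
  (2) z² = (0)² = 0, and 0 < 9 ✓
  (3) x² = (2)² = 4, and 4 < 36 ✓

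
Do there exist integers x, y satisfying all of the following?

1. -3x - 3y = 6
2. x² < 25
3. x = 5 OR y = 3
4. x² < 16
No

A contradictory subset is {-3x - 3y = 6, x = 5 OR y = 3, x² < 16}. No integer assignment can satisfy these jointly:

  - -3x - 3y = 6: is a linear equation tying the variables together
  - x = 5 OR y = 3: forces a choice: either x = 5 or y = 3
  - x² < 16: restricts x to |x| ≤ 3

Split on the disjunction (x = 5 OR y = 3):
  • If x = 5: this contradicts x² < 16, which requires |x| ≤ 3.
  • If y = 3: the equation forces x = -5, but x² < 16 requires |x| ≤ 3.
Both branches are infeasible, so the system has no integer solution.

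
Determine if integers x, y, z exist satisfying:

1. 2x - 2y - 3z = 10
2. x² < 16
Yes

Take x = 2, y = 0, z = -2. Substituting into each constraint:
  (1) 2(2) - 2(0) - 3(-2) = 10 ✓
  (2) x² = (2)² = 4, and 4 < 16 ✓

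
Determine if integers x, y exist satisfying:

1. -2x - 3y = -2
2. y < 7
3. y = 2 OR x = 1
Yes

Take x = -2, y = 2. Substituting into each constraint:
  (1) -2(-2) - 3(2) = -2 ✓
  (2) 2 < 7 ✓
  (3) y = 2, target 2 ✓ (first branch holds)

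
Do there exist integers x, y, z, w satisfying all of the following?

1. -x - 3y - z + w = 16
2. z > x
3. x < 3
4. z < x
No

A contradictory subset is {z > x, z < x}. No integer assignment can satisfy these jointly:

  - z > x: bounds one variable relative to another variable
  - z < x: bounds one variable relative to another variable

Direct contradiction: z > x and x > z cannot both hold.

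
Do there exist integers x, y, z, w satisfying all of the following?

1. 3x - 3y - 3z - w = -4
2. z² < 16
Yes

Take x = 0, y = 0, z = 1, w = 1. Substituting into each constraint:
  (1) 3(0) - 3(0) - 3(1) + (-1) = -4 ✓
  (2) z² = (1)² = 1, and 1 < 16 ✓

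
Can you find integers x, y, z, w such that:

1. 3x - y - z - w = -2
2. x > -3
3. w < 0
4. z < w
Yes

Take x = -1, y = 2, z = -2, w = -1. Substituting into each constraint:
  (1) 3(-1) + (-2) + 2 + 1 = -2 ✓
  (2) -1 > -3 ✓
  (3) -1 < 0 ✓
  (4) -2 < -1 ✓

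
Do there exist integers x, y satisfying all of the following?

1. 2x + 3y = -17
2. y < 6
Yes

Take x = 2, y = -7. Substituting into each constraint:
  (1) 2(2) + 3(-7) = -17 ✓
  (2) -7 < 6 ✓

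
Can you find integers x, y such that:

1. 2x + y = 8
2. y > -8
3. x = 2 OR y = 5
Yes

Take x = 2, y = 4. Substituting into each constraint:
  (1) 2(2) + 4 = 8 ✓
  (2) 4 > -8 ✓
  (3) x = 2, target 2 ✓ (first branch holds)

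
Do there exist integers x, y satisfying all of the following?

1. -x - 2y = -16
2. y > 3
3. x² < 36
Yes

Take x = 0, y = 8. Substituting into each constraint:
  (1) 0 - 2(8) = -16 ✓
  (2) 8 > 3 ✓
  (3) x² = (0)² = 0, and 0 < 36 ✓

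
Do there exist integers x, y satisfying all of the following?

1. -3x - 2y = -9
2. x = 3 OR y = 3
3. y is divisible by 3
Yes

Take x = 1, y = 3. Substituting into each constraint:
  (1) -3(1) - 2(3) = -9 ✓
  (2) y = 3, target 3 ✓ (second branch holds)
  (3) 3 = 3 × 1, remainder 0 ✓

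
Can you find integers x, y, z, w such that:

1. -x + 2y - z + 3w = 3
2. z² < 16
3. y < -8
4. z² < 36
Yes

Take x = 0, y = -9, z = 0, w = 7. Substituting into each constraint:
  (1) 0 + 2(-9) + 0 + 3(7) = 3 ✓
  (2) z² = (0)² = 0, and 0 < 16 ✓
  (3) -9 < -8 ✓
  (4) z² = (0)² = 0, and 0 < 36 ✓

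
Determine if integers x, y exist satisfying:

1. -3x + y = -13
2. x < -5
Yes

Take x = -6, y = -31. Substituting into each constraint:
  (1) -3(-6) + (-31) = -13 ✓
  (2) -6 < -5 ✓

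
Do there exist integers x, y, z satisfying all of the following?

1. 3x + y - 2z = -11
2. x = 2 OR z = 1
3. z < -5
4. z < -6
Yes

Take x = 2, y = -31, z = -7. Substituting into each constraint:
  (1) 3(2) + (-31) - 2(-7) = -11 ✓
  (2) x = 2, target 2 ✓ (first branch holds)
  (3) -7 < -5 ✓
  (4) -7 < -6 ✓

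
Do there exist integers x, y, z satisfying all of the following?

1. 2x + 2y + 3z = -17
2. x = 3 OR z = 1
Yes

Take x = -10, y = 0, z = 1. Substituting into each constraint:
  (1) 2(-10) + 2(0) + 3(1) = -17 ✓
  (2) z = 1, target 1 ✓ (second branch holds)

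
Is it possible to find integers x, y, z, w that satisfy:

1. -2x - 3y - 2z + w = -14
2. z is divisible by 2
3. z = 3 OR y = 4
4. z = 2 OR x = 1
Yes

Take x = -1, y = 4, z = 2, w = 0. Substituting into each constraint:
  (1) -2(-1) - 3(4) - 2(2) + 0 = -14 ✓
  (2) 2 = 2 × 1, remainder 0 ✓
  (3) y = 4, target 4 ✓ (second branch holds)
  (4) z = 2, target 2 ✓ (first branch holds)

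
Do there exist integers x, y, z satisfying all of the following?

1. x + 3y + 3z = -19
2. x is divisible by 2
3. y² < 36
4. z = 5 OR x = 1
Yes

Take x = -40, y = 2, z = 5. Substituting into each constraint:
  (1) (-40) + 3(2) + 3(5) = -19 ✓
  (2) -40 = 2 × -20, remainder 0 ✓
  (3) y² = (2)² = 4, and 4 < 36 ✓
  (4) z = 5, target 5 ✓ (first branch holds)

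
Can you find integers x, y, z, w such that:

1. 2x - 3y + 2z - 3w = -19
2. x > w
Yes

Take x = 1, y = 7, z = 0, w = 0. Substituting into each constraint:
  (1) 2(1) - 3(7) + 2(0) - 3(0) = -19 ✓
  (2) 1 > 0 ✓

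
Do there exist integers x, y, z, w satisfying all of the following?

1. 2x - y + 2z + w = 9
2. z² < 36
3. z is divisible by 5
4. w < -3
Yes

Take x = 0, y = -13, z = 0, w = -4. Substituting into each constraint:
  (1) 2(0) + 13 + 2(0) + (-4) = 9 ✓
  (2) z² = (0)² = 0, and 0 < 36 ✓
  (3) 0 = 5 × 0, remainder 0 ✓
  (4) -4 < -3 ✓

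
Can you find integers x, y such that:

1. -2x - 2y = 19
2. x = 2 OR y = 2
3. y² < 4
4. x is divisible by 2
No

Even the single constraint (-2x - 2y = 19) is infeasible over the integers.

  - -2x - 2y = 19: every term on the left is divisible by 2, so the LHS ≡ 0 (mod 2), but the RHS 19 is not — no integer solution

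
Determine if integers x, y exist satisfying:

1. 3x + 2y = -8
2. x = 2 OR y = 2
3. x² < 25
Yes

Take x = -4, y = 2. Substituting into each constraint:
  (1) 3(-4) + 2(2) = -8 ✓
  (2) y = 2, target 2 ✓ (second branch holds)
  (3) x² = (-4)² = 16, and 16 < 25 ✓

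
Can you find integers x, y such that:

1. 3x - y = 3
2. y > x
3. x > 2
Yes

Take x = 3, y = 6. Substituting into each constraint:
  (1) 3(3) + (-6) = 3 ✓
  (2) 6 > 3 ✓
  (3) 3 > 2 ✓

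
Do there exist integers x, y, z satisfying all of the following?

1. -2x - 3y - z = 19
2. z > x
Yes

Take x = -2, y = -5, z = 0. Substituting into each constraint:
  (1) -2(-2) - 3(-5) + 0 = 19 ✓
  (2) 0 > -2 ✓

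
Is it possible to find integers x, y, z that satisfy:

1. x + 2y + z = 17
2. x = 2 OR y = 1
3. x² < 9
Yes

Take x = 2, y = 7, z = 1. Substituting into each constraint:
  (1) 2 + 2(7) + 1 = 17 ✓
  (2) x = 2, target 2 ✓ (first branch holds)
  (3) x² = (2)² = 4, and 4 < 9 ✓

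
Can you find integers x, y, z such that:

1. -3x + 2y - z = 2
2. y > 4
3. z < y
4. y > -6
Yes

Take x = 4, y = 7, z = 0. Substituting into each constraint:
  (1) -3(4) + 2(7) + 0 = 2 ✓
  (2) 7 > 4 ✓
  (3) 0 < 7 ✓
  (4) 7 > -6 ✓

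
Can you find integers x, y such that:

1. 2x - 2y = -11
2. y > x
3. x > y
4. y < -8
No

Even the single constraint (2x - 2y = -11) is infeasible over the integers.

  - 2x - 2y = -11: every term on the left is divisible by 2, so the LHS ≡ 0 (mod 2), but the RHS -11 is not — no integer solution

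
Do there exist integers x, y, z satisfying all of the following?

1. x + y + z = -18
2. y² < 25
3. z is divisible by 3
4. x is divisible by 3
Yes

Take x = 0, y = 3, z = -21. Substituting into each constraint:
  (1) 0 + 3 + (-21) = -18 ✓
  (2) y² = (3)² = 9, and 9 < 25 ✓
  (3) -21 = 3 × -7, remainder 0 ✓
  (4) 0 = 3 × 0, remainder 0 ✓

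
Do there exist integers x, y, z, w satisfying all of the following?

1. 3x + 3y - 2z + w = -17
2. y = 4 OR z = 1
Yes

Take x = 0, y = 0, z = 1, w = -15. Substituting into each constraint:
  (1) 3(0) + 3(0) - 2(1) + (-15) = -17 ✓
  (2) z = 1, target 1 ✓ (second branch holds)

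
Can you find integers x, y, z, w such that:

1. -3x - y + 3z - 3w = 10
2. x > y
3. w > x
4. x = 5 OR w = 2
Yes

Take x = 5, y = 2, z = 15, w = 6. Substituting into each constraint:
  (1) -3(5) + (-2) + 3(15) - 3(6) = 10 ✓
  (2) 5 > 2 ✓
  (3) 6 > 5 ✓
  (4) x = 5, target 5 ✓ (first branch holds)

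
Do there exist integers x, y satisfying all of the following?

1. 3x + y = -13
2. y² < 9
Yes

Take x = -4, y = -1. Substituting into each constraint:
  (1) 3(-4) + (-1) = -13 ✓
  (2) y² = (-1)² = 1, and 1 < 9 ✓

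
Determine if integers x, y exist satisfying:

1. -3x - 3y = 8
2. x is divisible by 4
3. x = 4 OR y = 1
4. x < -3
No

Even the single constraint (-3x - 3y = 8) is infeasible over the integers.

  - -3x - 3y = 8: every term on the left is divisible by 3, so the LHS ≡ 0 (mod 3), but the RHS 8 is not — no integer solution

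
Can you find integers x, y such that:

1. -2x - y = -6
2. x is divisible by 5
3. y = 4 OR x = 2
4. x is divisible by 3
No

The full constraint system is jointly infeasible over the integers. Each constraint and what it forces:

  - -2x - y = -6: is a linear equation tying the variables together
  - x is divisible by 5: restricts x to multiples of 5
  - y = 4 OR x = 2: forces a choice: either y = 4 or x = 2
  - x is divisible by 3: restricts x to multiples of 3

Split on the disjunction (y = 4 OR x = 2):
  • If y = 4: with y = 4, writing x = 3x', every remaining term of the linear equation is divisible by 6, so the left side is ≡ 0 (mod 6); but the right side -2 ≡ 4 (mod 6). No integers can satisfy it.
  • If x = 2: this contradicts the divisibility constraint — 2 is not a multiple of 3.
Both branches are infeasible, so the system has no integer solution.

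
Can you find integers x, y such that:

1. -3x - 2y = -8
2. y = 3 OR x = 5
No

The full constraint system is jointly infeasible over the integers. Each constraint and what it forces:

  - -3x - 2y = -8: is a linear equation tying the variables together
  - y = 3 OR x = 5: forces a choice: either y = 3 or x = 5

Split on the disjunction (y = 3 OR x = 5):
  • If y = 3: with y = 3, every remaining term of the linear equation is divisible by 3, so the left side is ≡ 0 (mod 3); but the right side -2 ≡ 1 (mod 3). No integers can satisfy it.
  • If x = 5: with x = 5, every remaining term of the linear equation is divisible by 2, so the left side is ≡ 0 (mod 2); but the right side 7 ≡ 1 (mod 2). No integers can satisfy it.
Both branches are infeasible, so the system has no integer solution.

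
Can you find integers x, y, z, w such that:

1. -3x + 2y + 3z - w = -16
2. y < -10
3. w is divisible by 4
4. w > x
Yes

Take x = -1, y = -11, z = 1, w = 0. Substituting into each constraint:
  (1) -3(-1) + 2(-11) + 3(1) + 0 = -16 ✓
  (2) -11 < -10 ✓
  (3) 0 = 4 × 0, remainder 0 ✓
  (4) 0 > -1 ✓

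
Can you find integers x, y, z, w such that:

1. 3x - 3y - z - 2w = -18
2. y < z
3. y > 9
Yes

Take x = 1, y = 10, z = 11, w = -10. Substituting into each constraint:
  (1) 3(1) - 3(10) + (-11) - 2(-10) = -18 ✓
  (2) 10 < 11 ✓
  (3) 10 > 9 ✓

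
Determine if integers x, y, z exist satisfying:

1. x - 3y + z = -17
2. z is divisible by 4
Yes

Take x = 1, y = 6, z = 0. Substituting into each constraint:
  (1) 1 - 3(6) + 0 = -17 ✓
  (2) 0 = 4 × 0, remainder 0 ✓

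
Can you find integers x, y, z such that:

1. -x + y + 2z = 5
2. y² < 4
Yes

Take x = 1, y = 0, z = 3. Substituting into each constraint:
  (1) (-1) + 0 + 2(3) = 5 ✓
  (2) y² = (0)² = 0, and 0 < 4 ✓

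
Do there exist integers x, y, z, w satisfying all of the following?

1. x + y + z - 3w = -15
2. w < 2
Yes

Take x = 0, y = 0, z = -15, w = 0. Substituting into each constraint:
  (1) 0 + 0 + (-15) - 3(0) = -15 ✓
  (2) 0 < 2 ✓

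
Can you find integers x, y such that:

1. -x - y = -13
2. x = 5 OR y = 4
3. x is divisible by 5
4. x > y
No

The full constraint system is jointly infeasible over the integers. Each constraint and what it forces:

  - -x - y = -13: is a linear equation tying the variables together
  - x = 5 OR y = 4: forces a choice: either x = 5 or y = 4
  - x is divisible by 5: restricts x to multiples of 5
  - x > y: bounds one variable relative to another variable

Split on the disjunction (x = 5 OR y = 4):
  • If x = 5: the equation forces y = 8, giving (x, y) = (5, 8), which violates x > y.
  • If y = 4: with y = 4, writing x = 5x', every remaining term of the linear equation is divisible by 5, so the left side is ≡ 0 (mod 5); but the right side -9 ≡ 1 (mod 5). No integers can satisfy it.
Both branches are infeasible, so the system has no integer solution.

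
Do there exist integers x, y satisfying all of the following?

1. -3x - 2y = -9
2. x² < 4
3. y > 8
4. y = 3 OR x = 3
No

A contradictory subset is {-3x - 2y = -9, y > 8, y = 3 OR x = 3}. No integer assignment can satisfy these jointly:

  - -3x - 2y = -9: is a linear equation tying the variables together
  - y > 8: bounds one variable relative to a constant
  - y = 3 OR x = 3: forces a choice: either y = 3 or x = 3

Split on the disjunction (y = 3 OR x = 3):
  • If y = 3: this contradicts the bound y ≥ 9.
  • If x = 3: the equation forces y = 0, which contradicts the bound y ≥ 9.
Both branches are infeasible, so the system has no integer solution.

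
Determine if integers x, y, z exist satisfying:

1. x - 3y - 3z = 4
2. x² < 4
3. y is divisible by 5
Yes

Take x = 1, y = 0, z = -1. Substituting into each constraint:
  (1) 1 - 3(0) - 3(-1) = 4 ✓
  (2) x² = (1)² = 1, and 1 < 4 ✓
  (3) 0 = 5 × 0, remainder 0 ✓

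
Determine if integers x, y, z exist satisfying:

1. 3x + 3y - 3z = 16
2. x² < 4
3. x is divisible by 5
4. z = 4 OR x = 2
No

Even the single constraint (3x + 3y - 3z = 16) is infeasible over the integers.

  - 3x + 3y - 3z = 16: every term on the left is divisible by 3, so the LHS ≡ 0 (mod 3), but the RHS 16 is not — no integer solution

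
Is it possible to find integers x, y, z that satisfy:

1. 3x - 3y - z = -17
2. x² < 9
Yes

Take x = 0, y = 5, z = 2. Substituting into each constraint:
  (1) 3(0) - 3(5) + (-2) = -17 ✓
  (2) x² = (0)² = 0, and 0 < 9 ✓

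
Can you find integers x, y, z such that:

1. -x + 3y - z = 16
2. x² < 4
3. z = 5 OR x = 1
Yes

Take x = 1, y = 5, z = -2. Substituting into each constraint:
  (1) (-1) + 3(5) + 2 = 16 ✓
  (2) x² = (1)² = 1, and 1 < 4 ✓
  (3) x = 1, target 1 ✓ (second branch holds)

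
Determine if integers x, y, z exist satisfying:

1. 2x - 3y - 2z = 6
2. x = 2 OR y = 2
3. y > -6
Yes

Take x = 2, y = -2, z = 2. Substituting into each constraint:
  (1) 2(2) - 3(-2) - 2(2) = 6 ✓
  (2) x = 2, target 2 ✓ (first branch holds)
  (3) -2 > -6 ✓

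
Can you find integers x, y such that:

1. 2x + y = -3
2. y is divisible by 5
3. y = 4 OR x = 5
No

The full constraint system is jointly infeasible over the integers. Each constraint and what it forces:

  - 2x + y = -3: is a linear equation tying the variables together
  - y is divisible by 5: restricts y to multiples of 5
  - y = 4 OR x = 5: forces a choice: either y = 4 or x = 5

Split on the disjunction (y = 4 OR x = 5):
  • If y = 4: this contradicts the divisibility constraint — 4 is not a multiple of 5.
  • If x = 5: with x = 5, writing y = 5y', every remaining term of the linear equation is divisible by 5, so the left side is ≡ 0 (mod 5); but the right side -13 ≡ 2 (mod 5). No integers can satisfy it.
Both branches are infeasible, so the system has no integer solution.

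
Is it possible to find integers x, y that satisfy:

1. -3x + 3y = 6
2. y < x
No

The full constraint system is jointly infeasible over the integers. Each constraint and what it forces:

  - -3x + 3y = 6: is a linear equation tying the variables together
  - y < x: bounds one variable relative to another variable

From the equation, x − y = -2, i.e. x − y = -2; but x > y requires x − y ≥ 1. Contradiction.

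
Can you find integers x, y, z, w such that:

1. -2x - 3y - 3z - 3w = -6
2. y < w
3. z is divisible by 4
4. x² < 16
Yes

Take x = 3, y = -3, z = 4, w = -1. Substituting into each constraint:
  (1) -2(3) - 3(-3) - 3(4) - 3(-1) = -6 ✓
  (2) -3 < -1 ✓
  (3) 4 = 4 × 1, remainder 0 ✓
  (4) x² = (3)² = 9, and 9 < 16 ✓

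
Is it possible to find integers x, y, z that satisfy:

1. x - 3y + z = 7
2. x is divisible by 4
Yes

Take x = 0, y = 0, z = 7. Substituting into each constraint:
  (1) 0 - 3(0) + 7 = 7 ✓
  (2) 0 = 4 × 0, remainder 0 ✓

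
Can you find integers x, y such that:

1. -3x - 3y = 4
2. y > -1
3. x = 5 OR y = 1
No

Even the single constraint (-3x - 3y = 4) is infeasible over the integers.

  - -3x - 3y = 4: every term on the left is divisible by 3, so the LHS ≡ 0 (mod 3), but the RHS 4 is not — no integer solution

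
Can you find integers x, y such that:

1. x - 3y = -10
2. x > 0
Yes

Take x = 2, y = 4. Substituting into each constraint:
  (1) 2 - 3(4) = -10 ✓
  (2) 2 > 0 ✓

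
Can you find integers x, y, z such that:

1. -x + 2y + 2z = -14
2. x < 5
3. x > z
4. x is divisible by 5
Yes

Take x = 0, y = -6, z = -1. Substituting into each constraint:
  (1) 0 + 2(-6) + 2(-1) = -14 ✓
  (2) 0 < 5 ✓
  (3) 0 > -1 ✓
  (4) 0 = 5 × 0, remainder 0 ✓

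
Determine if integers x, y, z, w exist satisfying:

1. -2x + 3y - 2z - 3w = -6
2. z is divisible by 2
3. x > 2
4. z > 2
Yes

Take x = 5, y = 0, z = 4, w = -4. Substituting into each constraint:
  (1) -2(5) + 3(0) - 2(4) - 3(-4) = -6 ✓
  (2) 4 = 2 × 2, remainder 0 ✓
  (3) 5 > 2 ✓
  (4) 4 > 2 ✓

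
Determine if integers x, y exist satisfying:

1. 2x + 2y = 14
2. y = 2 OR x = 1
Yes

Take x = 5, y = 2. Substituting into each constraint:
  (1) 2(5) + 2(2) = 14 ✓
  (2) y = 2, target 2 ✓ (first branch holds)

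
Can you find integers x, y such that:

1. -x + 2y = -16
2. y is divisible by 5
Yes

Take x = 16, y = 0. Substituting into each constraint:
  (1) (-16) + 2(0) = -16 ✓
  (2) 0 = 5 × 0, remainder 0 ✓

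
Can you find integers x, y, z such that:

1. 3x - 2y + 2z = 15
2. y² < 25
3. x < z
Yes

Take x = 1, y = -4, z = 2. Substituting into each constraint:
  (1) 3(1) - 2(-4) + 2(2) = 15 ✓
  (2) y² = (-4)² = 16, and 16 < 25 ✓
  (3) 1 < 2 ✓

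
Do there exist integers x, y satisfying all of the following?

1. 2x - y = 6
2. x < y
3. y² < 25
No

The full constraint system is jointly infeasible over the integers. Each constraint and what it forces:

  - 2x - y = 6: is a linear equation tying the variables together
  - x < y: bounds one variable relative to another variable
  - y² < 25: restricts y to |y| ≤ 4

The bounds confine y to {-4, -3, -2, -1, 0, 1, 2, 3, 4}. For each value, substitute into the equation:
  • y = -4: the equation forces x = 1, but y > x fails since -4 ≤ 1.
  • y = -3: the equation gives 2x = 3, so x would not be an integer.
  • y = -2: the equation forces x = 2, but y > x fails since -2 ≤ 2.
  • y = -1: the equation gives 2x = 5, so x would not be an integer.
  • y = 0: the equation forces x = 3, but y > x fails since 0 ≤ 3.
  • y = 1: the equation gives 2x = 7, so x would not be an integer.
  • y = 2: the equation forces x = 4, but y > x fails since 2 ≤ 4.
  • y = 3: the equation gives 2x = 9, so x would not be an integer.
  • y = 4: the equation forces x = 5, but y > x fails since 4 ≤ 5.
Every case fails, so no integer solution exists.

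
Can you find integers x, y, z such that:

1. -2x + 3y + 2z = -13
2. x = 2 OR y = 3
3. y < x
Yes

Take x = 4, y = 3, z = -7. Substituting into each constraint:
  (1) -2(4) + 3(3) + 2(-7) = -13 ✓
  (2) y = 3, target 3 ✓ (second branch holds)
  (3) 3 < 4 ✓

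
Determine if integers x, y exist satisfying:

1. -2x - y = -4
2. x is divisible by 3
Yes

Take x = 0, y = 4. Substituting into each constraint:
  (1) -2(0) + (-4) = -4 ✓
  (2) 0 = 3 × 0, remainder 0 ✓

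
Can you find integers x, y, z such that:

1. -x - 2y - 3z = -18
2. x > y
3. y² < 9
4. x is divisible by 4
Yes

Take x = 4, y = -2, z = 6. Substituting into each constraint:
  (1) (-4) - 2(-2) - 3(6) = -18 ✓
  (2) 4 > -2 ✓
  (3) y² = (-2)² = 4, and 4 < 9 ✓
  (4) 4 = 4 × 1, remainder 0 ✓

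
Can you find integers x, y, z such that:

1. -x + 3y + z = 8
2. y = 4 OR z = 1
Yes

Take x = -7, y = 0, z = 1. Substituting into each constraint:
  (1) 7 + 3(0) + 1 = 8 ✓
  (2) z = 1, target 1 ✓ (second branch holds)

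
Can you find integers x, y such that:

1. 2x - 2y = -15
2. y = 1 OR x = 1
No

Even the single constraint (2x - 2y = -15) is infeasible over the integers.

  - 2x - 2y = -15: every term on the left is divisible by 2, so the LHS ≡ 0 (mod 2), but the RHS -15 is not — no integer solution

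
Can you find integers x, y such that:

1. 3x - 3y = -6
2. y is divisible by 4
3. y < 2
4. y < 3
Yes

Take x = -2, y = 0. Substituting into each constraint:
  (1) 3(-2) - 3(0) = -6 ✓
  (2) 0 = 4 × 0, remainder 0 ✓
  (3) 0 < 2 ✓
  (4) 0 < 3 ✓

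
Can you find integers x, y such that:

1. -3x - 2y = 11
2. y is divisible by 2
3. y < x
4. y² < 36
Yes

Take x = -1, y = -4. Substituting into each constraint:
  (1) -3(-1) - 2(-4) = 11 ✓
  (2) -4 = 2 × -2, remainder 0 ✓
  (3) -4 < -1 ✓
  (4) y² = (-4)² = 16, and 16 < 36 ✓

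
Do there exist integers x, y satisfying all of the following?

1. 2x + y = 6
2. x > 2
Yes

Take x = 3, y = 0. Substituting into each constraint:
  (1) 2(3) + 0 = 6 ✓
  (2) 3 > 2 ✓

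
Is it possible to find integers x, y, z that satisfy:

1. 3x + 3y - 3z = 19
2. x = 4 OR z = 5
No

Even the single constraint (3x + 3y - 3z = 19) is infeasible over the integers.

  - 3x + 3y - 3z = 19: every term on the left is divisible by 3, so the LHS ≡ 0 (mod 3), but the RHS 19 is not — no integer solution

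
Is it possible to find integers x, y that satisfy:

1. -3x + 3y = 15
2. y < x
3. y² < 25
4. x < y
No

A contradictory subset is {y < x, x < y}. No integer assignment can satisfy these jointly:

  - y < x: bounds one variable relative to another variable
  - x < y: bounds one variable relative to another variable

Direct contradiction: x > y and y > x cannot both hold.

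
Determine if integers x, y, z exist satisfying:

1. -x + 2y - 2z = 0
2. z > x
Yes

Take x = 0, y = 1, z = 1. Substituting into each constraint:
  (1) 0 + 2(1) - 2(1) = 0 ✓
  (2) 1 > 0 ✓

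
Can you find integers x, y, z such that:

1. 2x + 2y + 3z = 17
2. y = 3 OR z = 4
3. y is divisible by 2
No

The full constraint system is jointly infeasible over the integers. Each constraint and what it forces:

  - 2x + 2y + 3z = 17: is a linear equation tying the variables together
  - y = 3 OR z = 4: forces a choice: either y = 3 or z = 4
  - y is divisible by 2: restricts y to multiples of 2

Split on the disjunction (y = 3 OR z = 4):
  • If y = 3: this contradicts the divisibility constraint — 3 is not a multiple of 2.
  • If z = 4: with z = 4, writing y = 2y', every remaining term of the linear equation is divisible by 2, so the left side is ≡ 0 (mod 2); but the right side 5 ≡ 1 (mod 2). No integers can satisfy it.
Both branches are infeasible, so the system has no integer solution.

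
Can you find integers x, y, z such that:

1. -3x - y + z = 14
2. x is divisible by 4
Yes

Take x = 0, y = -14, z = 0. Substituting into each constraint:
  (1) -3(0) + 14 + 0 = 14 ✓
  (2) 0 = 4 × 0, remainder 0 ✓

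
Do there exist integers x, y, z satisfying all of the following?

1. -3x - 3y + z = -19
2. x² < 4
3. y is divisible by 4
Yes

Take x = 1, y = 0, z = -16. Substituting into each constraint:
  (1) -3(1) - 3(0) + (-16) = -19 ✓
  (2) x² = (1)² = 1, and 1 < 4 ✓
  (3) 0 = 4 × 0, remainder 0 ✓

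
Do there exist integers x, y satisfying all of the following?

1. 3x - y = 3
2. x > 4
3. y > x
Yes

Take x = 5, y = 12. Substituting into each constraint:
  (1) 3(5) + (-12) = 3 ✓
  (2) 5 > 4 ✓
  (3) 12 > 5 ✓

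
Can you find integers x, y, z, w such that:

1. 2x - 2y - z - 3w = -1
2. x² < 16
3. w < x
Yes

Take x = 0, y = 2, z = 0, w = -1. Substituting into each constraint:
  (1) 2(0) - 2(2) + 0 - 3(-1) = -1 ✓
  (2) x² = (0)² = 0, and 0 < 16 ✓
  (3) -1 < 0 ✓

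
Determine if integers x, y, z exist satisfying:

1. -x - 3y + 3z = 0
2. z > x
Yes

Take x = 0, y = 1, z = 1. Substituting into each constraint:
  (1) 0 - 3(1) + 3(1) = 0 ✓
  (2) 1 > 0 ✓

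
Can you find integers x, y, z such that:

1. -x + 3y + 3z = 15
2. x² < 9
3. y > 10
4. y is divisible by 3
Yes

Take x = 0, y = 15, z = -10. Substituting into each constraint:
  (1) 0 + 3(15) + 3(-10) = 15 ✓
  (2) x² = (0)² = 0, and 0 < 9 ✓
  (3) 15 > 10 ✓
  (4) 15 = 3 × 5, remainder 0 ✓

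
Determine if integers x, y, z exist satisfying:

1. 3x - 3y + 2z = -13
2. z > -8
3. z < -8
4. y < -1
No

A contradictory subset is {z > -8, z < -8}. No integer assignment can satisfy these jointly:

  - z > -8: bounds one variable relative to a constant
  - z < -8: bounds one variable relative to a constant

Direct contradiction: the bounds on z require z ≥ -7 and z ≤ -9 simultaneously, which is empty.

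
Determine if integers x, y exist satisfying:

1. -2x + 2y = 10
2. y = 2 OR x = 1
Yes

Take x = 1, y = 6. Substituting into each constraint:
  (1) -2(1) + 2(6) = 10 ✓
  (2) x = 1, target 1 ✓ (second branch holds)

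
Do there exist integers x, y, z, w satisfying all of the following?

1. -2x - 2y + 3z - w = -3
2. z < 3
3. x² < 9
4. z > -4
Yes

Take x = 0, y = 0, z = -1, w = 0. Substituting into each constraint:
  (1) -2(0) - 2(0) + 3(-1) + 0 = -3 ✓
  (2) -1 < 3 ✓
  (3) x² = (0)² = 0, and 0 < 9 ✓
  (4) -1 > -4 ✓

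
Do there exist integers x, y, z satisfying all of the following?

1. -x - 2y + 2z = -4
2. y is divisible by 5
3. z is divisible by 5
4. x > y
Yes

Take x = 4, y = 0, z = 0. Substituting into each constraint:
  (1) (-4) - 2(0) + 2(0) = -4 ✓
  (2) 0 = 5 × 0, remainder 0 ✓
  (3) 0 = 5 × 0, remainder 0 ✓
  (4) 4 > 0 ✓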